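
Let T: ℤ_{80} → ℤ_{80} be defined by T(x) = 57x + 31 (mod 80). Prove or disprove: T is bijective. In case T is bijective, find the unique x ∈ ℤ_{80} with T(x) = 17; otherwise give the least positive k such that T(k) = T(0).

By definition, T is injective if T(u) = T(v) implies u = v.
Suppose T(u) = T(v) in ℤ_{80}. Then 57u + 31 ≡ 57v + 31 (mod 80), therefore 57(u − v) ≡ 0 (mod 80).
Since gcd(57, 80) = 1, 57 is invertible modulo 80, therefore u − v ≡ 0 (mod 80), i.e. u = v.
We now compute 57⁻¹ mod 80 explicitly. Euclid's algorithm: 80 = 1·57 + 23, 57 = 2·23 + 11, 23 = 2·11 + 1; back-substituting gives 1 = 73·57 − 52·80, so 57⁻¹ ≡ 73 (mod 80).
Then y ↦ 73(y − 31) is a two-sided inverse to T, so every y ∈ ℤ_{80} has a preimage.
Therefore T is bijective.
Since T is bijective, we compute T⁻¹(17): solve 57x + 31 ≡ 17 (mod 80), i.e. 57x ≡ 66 (mod 80).
Multiplying by 57⁻¹ = 73 gives x ≡ 73·66 = 4818 = 60·80 + 18 ≡ 18 (mod 80).
Check: T(18) = 57·18 + 31 = 1057 = 13·80 + 17 ≡ 17 (mod 80).

18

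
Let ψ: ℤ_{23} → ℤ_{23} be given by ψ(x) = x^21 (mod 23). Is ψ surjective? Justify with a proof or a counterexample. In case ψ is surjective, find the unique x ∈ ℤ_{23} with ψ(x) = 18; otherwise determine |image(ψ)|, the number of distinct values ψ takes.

Since 23 is prime, the nonzero elements of ℤ_{23} form a cyclic group of order 22.
As gcd(21, 22) = 1, raising to the 21st power is a bijection on this group: if u^21 ≡ v^21 then (uv^{−1})^21 = 1, and the only element of order dividing gcd(21, 22) = 1 is 1, so u = v.
With ψ(0) = 0 this makes ψ injective on all of ℤ_{23}, hence bijective (finite equal-size domain and codomain). In particular ψ is surjective.
Since ψ is surjective, we find the preimage of 18. The inverse of x ↦ x^21 on (ℤ_{23})^× is x ↦ x^21, because 21·21 = 441 = 20·22 + 1 ≡ 1 (mod 22) and x^{22} = 1 for x ≠ 0 (Fermat). So ψ⁻¹(18) = 18^21 mod 23.
Repeated squaring mod 23: 18^1 ≡ 18, 18^2 ≡ 18² = 324 ≡ 2, 18^4 ≡ 2² = 4, 18^8 ≡ 4² = 16, 18^16 ≡ 16² = 256 ≡ 3. Since 21 = 16 + 4 + 1, 18^21 ≡ 3·4·18: 3·4 = 12, then 12·18 = 216 ≡ 9. So 18^21 ≡ 9 (mod 23).
Hence ψ⁻¹(18) = 9.

9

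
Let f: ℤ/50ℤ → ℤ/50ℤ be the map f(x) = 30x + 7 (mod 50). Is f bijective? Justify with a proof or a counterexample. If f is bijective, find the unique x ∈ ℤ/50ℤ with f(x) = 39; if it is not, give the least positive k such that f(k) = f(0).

Recall that injectivity means: for all a, b in the domain, f(a) = f(b) implies a = b.
We have gcd(30, 50) = 10 > 1. Taking a = 0 and b = 5: f(0) = 7 and f(5) = 30·5 + 7 = 157 ≡ 7 (mod 50).
So f(0) = f(5) while 0 ≠ 5, so f is not injective, hence not bijective.
Since f is not bijective, we find the least positive k with f(k) = f(0): this means 30k ≡ 0 (mod 50), i.e. 50 ∣ 30k. Since gcd(30, 50) = 10, dividing through by 10 this holds exactly when 5 ∣ 3k, and as gcd(3, 5) = 1, exactly when 5 ∣ k.
The smallest positive such k is 5.

5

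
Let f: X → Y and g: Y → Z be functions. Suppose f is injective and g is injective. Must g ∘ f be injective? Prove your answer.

Suppose (g ∘ f)(x_1) = (g ∘ f)(x_2), i.e. g(f(x_1)) = g(f(x_2)).
Since g is injective, f(x_1) = f(x_2). Since f is injective, x_1 = x_2. So g ∘ f is injective.

injective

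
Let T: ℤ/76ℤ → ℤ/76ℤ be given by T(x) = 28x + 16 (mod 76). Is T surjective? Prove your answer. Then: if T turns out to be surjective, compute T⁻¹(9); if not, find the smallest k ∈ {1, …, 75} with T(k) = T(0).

Recall: surjectivity means every element of the codomain has a preimage under T.
Since gcd(28, 76) = 4, we have 28x ≡ 0 (mod 4) for all x, so T(x) ≡ 0 (mod 4).
But 1 ≢ 0 (mod 4), so 1 ∈ ℤ/76ℤ has no preimage. Therefore T is not surjective.
Since T is not surjective, we find the least positive k with T(k) = T(0): this means 28k ≡ 0 (mod 76), i.e. 76 ∣ 28k. Since gcd(28, 76) = 4, dividing through by 4 this holds exactly when 19 ∣ 7k, and as gcd(7, 19) = 1, exactly when 19 ∣ k.
The smallest positive such k is 19.

19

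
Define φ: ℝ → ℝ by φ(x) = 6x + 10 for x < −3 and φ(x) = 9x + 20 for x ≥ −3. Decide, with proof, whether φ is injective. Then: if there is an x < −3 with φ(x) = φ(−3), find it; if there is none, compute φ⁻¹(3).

Both pieces are strictly increasing (slopes 6 and 9), so each is injective on its own interval.
The left piece maps (−∞, −3) onto (−∞, −8); the right piece maps [−3, ∞) onto [−7, ∞).
These images are disjoint, so no value is attained by both pieces. Thus φ is injective.
Because the two images are disjoint, no x < −3 has φ(x) = φ(−3), so we compute φ⁻¹(3): 3 lies in [−7, ∞), so solve 9x + 20 = 3: x = (3 − 20)/9 = −17/9.

-17/9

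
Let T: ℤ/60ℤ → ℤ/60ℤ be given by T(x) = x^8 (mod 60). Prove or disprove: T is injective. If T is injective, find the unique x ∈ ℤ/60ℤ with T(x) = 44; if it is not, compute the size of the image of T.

T(2): Repeated squaring mod 60: 2^1 ≡ 2, 2^2 ≡ 2² = 4, 2^4 ≡ 4² = 16, 2^8 ≡ 16² = 256 ≡ 16. So 2^8 ≡ 16 (mod 60).
T(4): Repeated squaring mod 60: 4^1 ≡ 4, 4^2 ≡ 4² = 16, 4^4 ≡ 16² = 256 ≡ 16, 4^8 ≡ 16² = 256 ≡ 16. So 4^8 ≡ 16 (mod 60).
So T(2) = T(4) = 16 while 2 ≠ 4, thus T is not injective.
Since T is not injective, we determine |image(T)|. Computing x^8 mod 60 for each x (by repeated squaring, reducing mod 60 at every step), the values T(0), T(1), …, T(59) are: 0, 1, 16, 21, 16, 25, 36, 1, 16, 21, 40, 1, 36, 1, 16, 45, 16, 1, 36, 1, 40, 21, 16, 1, 36, 25, 16, 21, 16, 1, 0, 1, 16, 21, 16, 25, 36, 1, 16, 21, 40, 1, 36, 1, 16, 45, 16, 1, 36, 1, 40, 21, 16, 1, 36, 25, 16, 21, 16, 1.
The distinct values are {0, 1, 16, 21, 25, 36, 40, 45}; there are 8 of them.

8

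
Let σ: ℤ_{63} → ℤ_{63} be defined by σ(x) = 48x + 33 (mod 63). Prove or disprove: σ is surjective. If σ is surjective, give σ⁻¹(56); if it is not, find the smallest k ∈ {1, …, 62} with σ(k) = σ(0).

21

Since gcd(48, 63) = 3, we have 48x ≡ 0 (mod 3) for all x, so σ(x) ≡ 0 (mod 3).
But 1 ≢ 0 (mod 3), so 1 ∈ ℤ_{63} has no preimage. Hence σ is not surjective.
Since σ is not surjective, we find the least positive k with σ(k) = σ(0): this means 48k ≡ 0 (mod 63), i.e. 63 ∣ 48k. Since gcd(48, 63) = 3, dividing through by 3 this holds exactly when 21 ∣ 16k, and as gcd(16, 21) = 1, exactly when 21 ∣ k.
The smallest positive such k is 21.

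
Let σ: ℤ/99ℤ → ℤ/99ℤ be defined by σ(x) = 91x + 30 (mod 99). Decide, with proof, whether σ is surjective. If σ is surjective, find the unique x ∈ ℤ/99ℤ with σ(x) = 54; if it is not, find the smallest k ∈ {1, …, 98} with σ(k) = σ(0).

96

Recall: surjectivity means every element of the codomain has a preimage under σ.
Since gcd(91, 99) = 1, 91 is invertible modulo 99. Euclid's algorithm: 99 = 1·91 + 8, 91 = 11·8 + 3, 8 = 2·3 + 2, 3 = 1·2 + 1; back-substituting gives 1 = 37·91 − 34·99, so 91⁻¹ ≡ 37 (mod 99).
For any y ∈ ℤ/99ℤ, x = 37(y − 30) mod 99 satisfies σ(x) = 91·37(y − 30) + 30 ≡ y (since 91·37 ≡ 1 mod 99). So every y has a preimage.
Thus σ is surjective.
Since σ is surjective, we find σ⁻¹(54): we need 91x ≡ 54 − 30 ≡ 24 (mod 99). Using 91⁻¹ = 37: x ≡ 37·24 = 888 = 8·99 + 96, so x = 96.
Check: σ(96) = 91·96 + 30 = 8766 = 88·99 + 54 ≡ 54 (mod 99).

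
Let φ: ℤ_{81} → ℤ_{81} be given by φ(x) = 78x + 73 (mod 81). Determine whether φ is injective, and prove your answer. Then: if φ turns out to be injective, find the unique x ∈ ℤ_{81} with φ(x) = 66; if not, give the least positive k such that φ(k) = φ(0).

27

We have gcd(78, 81) = 3 > 1. Taking a = 0 and b = 27: φ(0) = 73 and φ(27) = 78·27 + 73 = 2179 ≡ 73 (mod 81).
So φ(0) = φ(27) while 0 ≠ 27, thus φ is not injective.
Since φ is not injective, we find the least positive k with φ(k) = φ(0): this means 78k ≡ 0 (mod 81), i.e. 81 ∣ 78k. Since gcd(78, 81) = 3, dividing through by 3 this holds exactly when 27 ∣ 26k, and as gcd(26, 27) = 1, exactly when 27 ∣ k.
The smallest positive such k is 27.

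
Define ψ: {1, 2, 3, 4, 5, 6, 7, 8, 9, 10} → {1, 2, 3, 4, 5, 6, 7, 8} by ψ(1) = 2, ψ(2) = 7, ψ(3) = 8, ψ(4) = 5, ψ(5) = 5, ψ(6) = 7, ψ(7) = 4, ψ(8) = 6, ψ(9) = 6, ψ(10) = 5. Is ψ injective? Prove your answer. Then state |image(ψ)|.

ψ(4) = 5 = ψ(5) with 4 ≠ 5, so ψ is not injective.
The image of ψ is {2, 4, 5, 6, 7, 8}, which has 6 elements.

6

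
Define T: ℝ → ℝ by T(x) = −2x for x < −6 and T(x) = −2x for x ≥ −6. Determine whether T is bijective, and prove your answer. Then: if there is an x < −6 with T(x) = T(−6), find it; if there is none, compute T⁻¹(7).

-7/2

Both pieces are strictly decreasing (slopes −2 and −2), so each is injective on its own interval.
The left piece maps (−∞, −6) onto (12, ∞); the right piece maps [−6, ∞) onto (−∞, 12].
Since 12 = 12, the images partition ℝ: T is injective and surjective, hence bijective.
Because the two images are disjoint, no x < −6 has T(x) = T(−6), so we compute T⁻¹(7): 7 lies in (−∞, 12], so solve −2x = 7: x = (7 − 0)/(−2) = −7/2.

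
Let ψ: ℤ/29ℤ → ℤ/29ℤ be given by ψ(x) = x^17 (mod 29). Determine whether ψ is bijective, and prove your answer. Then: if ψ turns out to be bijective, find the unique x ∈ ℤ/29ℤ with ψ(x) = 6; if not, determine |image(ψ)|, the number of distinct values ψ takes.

4

Since 29 is prime, the nonzero elements of ℤ/29ℤ form a cyclic group of order 28.
As gcd(17, 28) = 1, raising to the 17th power is a bijection on this group: if a^17 ≡ b^17 then (ab^{−1})^17 = 1, and the only element of order dividing gcd(17, 28) = 1 is 1, so a = b.
With ψ(0) = 0 this makes ψ injective on all of ℤ/29ℤ, hence bijective (finite equal-size domain and codomain). In particular ψ is bijective.
Since ψ is bijective, we find the preimage of 6. The inverse of x ↦ x^17 on (ℤ/29ℤ)^× is x ↦ x^5, because 17·5 = 85 = 3·28 + 1 ≡ 1 (mod 28) and x^{28} = 1 for x ≠ 0 (Fermat). So ψ⁻¹(6) = 6^5 mod 29.
Repeated squaring mod 29: 6^1 ≡ 6, 6^2 ≡ 6² = 36 ≡ 7, 6^4 ≡ 7² = 49 ≡ 20. Since 5 = 4 + 1, 6^5 ≡ 20·6: 20·6 = 120 ≡ 4. So 6^5 ≡ 4 (mod 29).
Hence ψ⁻¹(6) = 4.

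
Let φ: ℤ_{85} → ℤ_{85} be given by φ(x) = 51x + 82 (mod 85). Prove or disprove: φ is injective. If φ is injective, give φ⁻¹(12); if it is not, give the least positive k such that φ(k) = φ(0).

We have gcd(51, 85) = 17 > 1. Taking x_1 = 0 and x_2 = 5: φ(0) = 82 and φ(5) = 51·5 + 82 = 337 ≡ 82 (mod 85).
So φ(0) = φ(5) while 0 ≠ 5, therefore φ is not injective.
Since φ is not injective, we find the least positive k with φ(k) = φ(0): this means 51k ≡ 0 (mod 85), i.e. 85 ∣ 51k. Since gcd(51, 85) = 17, dividing through by 17 this holds exactly when 5 ∣ 3k, and as gcd(3, 5) = 1, exactly when 5 ∣ k.
The smallest positive such k is 5.

5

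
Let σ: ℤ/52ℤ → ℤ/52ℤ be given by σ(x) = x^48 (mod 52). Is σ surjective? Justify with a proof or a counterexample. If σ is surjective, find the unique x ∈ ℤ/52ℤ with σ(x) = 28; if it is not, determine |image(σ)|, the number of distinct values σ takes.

4

σ(1) = 1^48 = 1.
σ(3): Repeated squaring mod 52: 3^1 ≡ 3, 3^2 ≡ 3² = 9, 3^4 ≡ 9² = 81 ≡ 29, 3^8 ≡ 29² = 841 ≡ 9, 3^16 ≡ 9² = 81 ≡ 29, 3^32 ≡ 29² = 841 ≡ 9. Since 48 = 32 + 16, 3^48 ≡ 9·29: 9·29 = 261 ≡ 1. So 3^48 ≡ 1 (mod 52).
So σ(1) = σ(3) = 1 while 1 ≠ 3, thus σ is not injective.
A non-injective map from the 52-element set ℤ/52ℤ to itself takes at most 51 distinct values, so it cannot be surjective. So σ is not surjective.
Since σ is not surjective, we determine |image(σ)|. Computing x^48 mod 52 for each x (by repeated squaring, reducing mod 52 at every step), the values σ(0), σ(1), …, σ(51) are: 0, 1, 40, 1, 40, 1, 40, 1, 40, 1, 40, 1, 40, 13, 40, 1, 40, 1, 40, 1, 40, 1, 40, 1, 40, 1, 0, 1, 40, 1, 40, 1, 40, 1, 40, 1, 40, 1, 40, 13, 40, 1, 40, 1, 40, 1, 40, 1, 40, 1, 40, 1.
The distinct values are {0, 1, 13, 40}; there are 4 of them.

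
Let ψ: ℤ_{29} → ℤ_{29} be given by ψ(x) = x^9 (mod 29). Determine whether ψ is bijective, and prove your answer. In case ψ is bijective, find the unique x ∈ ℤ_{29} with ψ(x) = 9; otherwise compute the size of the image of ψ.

Since 29 is prime, the nonzero elements of ℤ_{29} form a cyclic group of order 28.
As gcd(9, 28) = 1, raising to the 9th power is a bijection on this group: if x_1^9 ≡ x_2^9 then (x_1x_2^{−1})^9 = 1, and the only element of order dividing gcd(9, 28) = 1 is 1, so x_1 = x_2.
With ψ(0) = 0 this makes ψ injective on all of ℤ_{29}, hence bijective (finite equal-size domain and codomain). In particular ψ is bijective.
Since ψ is bijective, we find the preimage of 9. The inverse of x ↦ x^9 on (ℤ_{29})^× is x ↦ x^25, because 9·25 = 225 = 8·28 + 1 ≡ 1 (mod 28) and x^{28} = 1 for x ≠ 0 (Fermat). So ψ⁻¹(9) = 9^25 mod 29.
Repeated squaring mod 29: 9^1 ≡ 9, 9^2 ≡ 9² = 81 ≡ 23, 9^4 ≡ 23² = 529 ≡ 7, 9^8 ≡ 7² = 49 ≡ 20, 9^16 ≡ 20² = 400 ≡ 23. Since 25 = 16 + 8 + 1, 9^25 ≡ 23·20·9: 23·20 = 460 ≡ 25, then 25·9 = 225 ≡ 22. So 9^25 ≡ 22 (mod 29).
Hence ψ⁻¹(9) = 22.

22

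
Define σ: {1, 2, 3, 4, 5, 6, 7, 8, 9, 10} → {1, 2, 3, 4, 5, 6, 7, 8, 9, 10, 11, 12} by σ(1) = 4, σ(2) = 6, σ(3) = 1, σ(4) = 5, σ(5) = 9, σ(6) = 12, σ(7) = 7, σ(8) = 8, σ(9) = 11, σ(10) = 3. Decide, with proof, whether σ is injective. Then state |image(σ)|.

The values σ(1), …, σ(10) are 4, 6, 1, 5, 9, 12, 7, 8, 11, 3 — all distinct.
So σ(s) = σ(t) only when s = t, and σ is injective.
The image of σ is {1, 3, 4, 5, 6, 7, 8, 9, 11, 12}, which has 10 elements.

10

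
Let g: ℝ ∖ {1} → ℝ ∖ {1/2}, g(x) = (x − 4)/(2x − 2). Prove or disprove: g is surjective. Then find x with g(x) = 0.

4

For any y ≠ 1/2, solving y(2x − 2) = x − 4 for x gives a well-defined x ≠ 1. So g is surjective.
Solving g(x) = 0: cross-multiplying gives x − 4 = 0(2x − 2), which rearranges to 1x = 4, so x = 4.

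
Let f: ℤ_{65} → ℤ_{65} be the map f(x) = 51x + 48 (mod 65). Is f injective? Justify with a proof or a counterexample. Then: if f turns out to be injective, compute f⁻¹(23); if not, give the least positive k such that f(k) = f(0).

Suppose f(a) = f(b) in ℤ_{65}. Then 51a + 48 ≡ 51b + 48 (mod 65), so 51(a − b) ≡ 0 (mod 65).
Since gcd(51, 65) = 1, 51 is invertible modulo 65, thus a − b ≡ 0 (mod 65), i.e. a = b.
Thus f is injective.
We now compute 51⁻¹ mod 65 explicitly. Euclid's algorithm: 65 = 1·51 + 14, 51 = 3·14 + 9, 14 = 1·9 + 5, 9 = 1·5 + 4, 5 = 1·4 + 1; back-substituting gives 1 = 51·51 − 40·65, so 51⁻¹ ≡ 51 (mod 65).
Since f is injective, we find f⁻¹(23): we need 51x ≡ 23 − 48 ≡ 40 (mod 65). Using 51⁻¹ = 51: x ≡ 51·40 = 2040 = 31·65 + 25, so x = 25.
Check: f(25) = 51·25 + 48 = 1323 = 20·65 + 23 ≡ 23 (mod 65).

25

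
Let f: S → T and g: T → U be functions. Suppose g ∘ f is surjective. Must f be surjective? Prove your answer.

not surjective

No. Take S = {0}, T = {0, 1, 2}, U = {0}, f(a) = 0 for every a ∈ S, and g(b) = 0 for every b ∈ T.
Then g ∘ f is surjective onto {0}, but 2 ∈ T has no preimage under f, so f is not surjective.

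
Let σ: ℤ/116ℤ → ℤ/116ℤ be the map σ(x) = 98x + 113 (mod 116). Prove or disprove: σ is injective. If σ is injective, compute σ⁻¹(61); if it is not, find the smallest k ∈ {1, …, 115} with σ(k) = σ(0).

58

We have gcd(98, 116) = 2 > 1. Taking s = 0 and t = 58: σ(0) = 113 and σ(58) = 98·58 + 113 = 5797 ≡ 113 (mod 116).
So σ(0) = σ(58) while 0 ≠ 58, therefore σ is not injective.
Since σ is not injective, we find the least positive k with σ(k) = σ(0): this means 98k ≡ 0 (mod 116), i.e. 116 ∣ 98k. Since gcd(98, 116) = 2, dividing through by 2 this holds exactly when 58 ∣ 49k, and as gcd(49, 58) = 1, exactly when 58 ∣ k.
The smallest positive such k is 58.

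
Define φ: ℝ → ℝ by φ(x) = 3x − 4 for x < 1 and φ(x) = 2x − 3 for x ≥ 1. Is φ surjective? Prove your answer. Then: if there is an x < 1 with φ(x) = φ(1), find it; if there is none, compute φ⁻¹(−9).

-5/3

Both pieces are strictly increasing (slopes 3 and 2), so each is injective on its own interval.
The left piece maps (−∞, 1) onto (−∞, −1); the right piece maps [1, ∞) onto [−1, ∞).
These images together cover ℝ, so φ is surjective.
Because the two images are disjoint, no x < 1 has φ(x) = φ(1), so we compute φ⁻¹(−9): −9 lies in (−∞, −1), so solve 3x − 4 = −9: x = (−9 + 4)/3 = −5/3.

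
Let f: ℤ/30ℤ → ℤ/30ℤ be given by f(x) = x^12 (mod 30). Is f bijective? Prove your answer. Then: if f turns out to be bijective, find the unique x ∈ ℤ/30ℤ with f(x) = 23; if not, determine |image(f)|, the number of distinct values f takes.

f(2): Repeated squaring mod 30: 2^1 ≡ 2, 2^2 ≡ 2² = 4, 2^4 ≡ 4² = 16, 2^8 ≡ 16² = 256 ≡ 16. Since 12 = 8 + 4, 2^12 ≡ 16·16: 16·16 = 256 ≡ 16. So 2^12 ≡ 16 (mod 30).
f(4): Repeated squaring mod 30: 4^1 ≡ 4, 4^2 ≡ 4² = 16, 4^4 ≡ 16² = 256 ≡ 16, 4^8 ≡ 16² = 256 ≡ 16. Since 12 = 8 + 4, 4^12 ≡ 16·16: 16·16 = 256 ≡ 16. So 4^12 ≡ 16 (mod 30).
So f(2) = f(4) = 16 while 2 ≠ 4, therefore f is not injective, hence not bijective.
Since f is not bijective, we determine |image(f)|. Computing x^12 mod 30 for each x (by repeated squaring, reducing mod 30 at every step), the values f(0), f(1), …, f(29) are: 0, 1, 16, 21, 16, 25, 6, 1, 16, 21, 10, 1, 6, 1, 16, 15, 16, 1, 6, 1, 10, 21, 16, 1, 6, 25, 16, 21, 16, 1.
The distinct values are {0, 1, 6, 10, 15, 16, 21, 25}; there are 8 of them.

8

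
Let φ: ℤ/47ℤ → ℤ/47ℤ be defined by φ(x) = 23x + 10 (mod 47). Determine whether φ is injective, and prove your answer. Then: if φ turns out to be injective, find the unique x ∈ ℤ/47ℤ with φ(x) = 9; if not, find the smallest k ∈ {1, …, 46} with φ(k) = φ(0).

2

If φ(x_1) = φ(x_2), then 23x_1 ≡ 23x_2 (mod 47). Because gcd(23, 47) = 1, we may cancel 23 to get x_1 ≡ x_2 (mod 47).
Therefore φ is injective.
We now compute 23⁻¹ mod 47 explicitly. Euclid's algorithm: 47 = 2·23 + 1; back-substituting gives 1 = 45·23 − 22·47, so 23⁻¹ ≡ 45 (mod 47).
Since φ is injective, we find φ⁻¹(9): we need 23x ≡ 9 − 10 ≡ 46 (mod 47). Using 23⁻¹ = 45: x ≡ 45·46 = 2070 = 44·47 + 2, so x = 2.
Check: φ(2) = 23·2 + 10 = 56 = 1·47 + 9 ≡ 9 (mod 47).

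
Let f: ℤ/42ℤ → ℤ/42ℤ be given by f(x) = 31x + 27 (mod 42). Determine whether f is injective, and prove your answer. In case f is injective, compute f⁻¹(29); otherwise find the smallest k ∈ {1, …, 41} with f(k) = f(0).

38

If f(u) = f(v), then 31u ≡ 31v (mod 42). Because gcd(31, 42) = 1, we may cancel 31 to get u ≡ v (mod 42).
So f is injective.
We now compute 31⁻¹ mod 42 explicitly. Euclid's algorithm: 42 = 1·31 + 11, 31 = 2·11 + 9, 11 = 1·9 + 2, 9 = 4·2 + 1; back-substituting gives 1 = 19·31 − 14·42, so 31⁻¹ ≡ 19 (mod 42).
Since f is injective, we find f⁻¹(29): we need 31x ≡ 29 − 27 ≡ 2 (mod 42). Using 31⁻¹ = 19: x ≡ 19·2 = 38, so x = 38.
Check: f(38) = 31·38 + 27 = 1205 = 28·42 + 29 ≡ 29 (mod 42).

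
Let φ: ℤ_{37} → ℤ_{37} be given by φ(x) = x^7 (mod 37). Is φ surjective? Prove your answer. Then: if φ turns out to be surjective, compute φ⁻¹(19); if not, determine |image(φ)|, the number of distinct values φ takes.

Since 37 is prime, the nonzero elements of ℤ_{37} form a cyclic group of order 36.
As gcd(7, 36) = 1, raising to the 7th power is a bijection on this group: if s^7 ≡ t^7 then (st^{−1})^7 = 1, and the only element of order dividing gcd(7, 36) = 1 is 1, so s = t.
With φ(0) = 0 this makes φ injective on all of ℤ_{37}, hence bijective (finite equal-size domain and codomain). In particular φ is surjective.
Since φ is surjective, we find the preimage of 19. The inverse of x ↦ x^7 on (ℤ_{37})^× is x ↦ x^31, because 7·31 = 217 = 6·36 + 1 ≡ 1 (mod 36) and x^{36} = 1 for x ≠ 0 (Fermat). So φ⁻¹(19) = 19^31 mod 37.
Repeated squaring mod 37: 19^1 ≡ 19, 19^2 ≡ 19² = 361 ≡ 28, 19^4 ≡ 28² = 784 ≡ 7, 19^8 ≡ 7² = 49 ≡ 12, 19^16 ≡ 12² = 144 ≡ 33. Since 31 = 16 + 8 + 4 + 2 + 1, 19^31 ≡ 33·12·7·28·19: 33·12 = 396 ≡ 26, then 26·7 = 182 ≡ 34, then 34·28 = 952 ≡ 27, then 27·19 = 513 ≡ 32. So 19^31 ≡ 32 (mod 37).
Hence φ⁻¹(19) = 32.

32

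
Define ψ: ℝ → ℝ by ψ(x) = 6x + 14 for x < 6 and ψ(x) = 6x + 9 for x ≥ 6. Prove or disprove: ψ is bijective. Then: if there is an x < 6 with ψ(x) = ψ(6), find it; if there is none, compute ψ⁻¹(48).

31/6

Both pieces are strictly increasing (slopes 6 and 6), so each is injective on its own interval.
The left piece maps (−∞, 6) onto (−∞, 50); the right piece maps [6, ∞) onto [45, ∞).
These images overlap. In particular ψ(6) = 45 (right piece), and solving 6x + 14 = 45 on the left piece gives x = 31/6 < 6.
So ψ(31/6) = ψ(6) with 31/6 ≠ 6, and ψ is not injective, hence not bijective. This x = 31/6 is the requested value below 6.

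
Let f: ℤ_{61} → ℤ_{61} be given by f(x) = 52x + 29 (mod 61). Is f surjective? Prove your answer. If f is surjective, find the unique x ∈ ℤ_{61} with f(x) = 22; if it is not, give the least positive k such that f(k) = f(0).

Since gcd(52, 61) = 1, 52 is invertible modulo 61. Euclid's algorithm: 61 = 1·52 + 9, 52 = 5·9 + 7, 9 = 1·7 + 2, 7 = 3·2 + 1; back-substituting gives 1 = 27·52 − 23·61, so 52⁻¹ ≡ 27 (mod 61).
For any y ∈ ℤ_{61}, x = 27(y − 29) mod 61 satisfies f(x) = 52·27(y − 29) + 29 ≡ y (since 52·27 ≡ 1 mod 61). So every y has a preimage.
So f is surjective.
Since f is surjective, we find f⁻¹(22): we need 52x ≡ 22 − 29 ≡ 54 (mod 61). Using 52⁻¹ = 27: x ≡ 27·54 = 1458 = 23·61 + 55, so x = 55.
Check: f(55) = 52·55 + 29 = 2889 = 47·61 + 22 ≡ 22 (mod 61).

55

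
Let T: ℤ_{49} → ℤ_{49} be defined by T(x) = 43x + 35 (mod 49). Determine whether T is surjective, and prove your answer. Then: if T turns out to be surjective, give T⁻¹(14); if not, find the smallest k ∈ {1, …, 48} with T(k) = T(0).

Since gcd(43, 49) = 1, 43 is invertible modulo 49. Euclid's algorithm: 49 = 1·43 + 6, 43 = 7·6 + 1; back-substituting gives 1 = 8·43 − 7·49, so 43⁻¹ ≡ 8 (mod 49).
For any y ∈ ℤ_{49}, x = 8(y − 35) mod 49 satisfies T(x) = 43·8(y − 35) + 35 ≡ y (since 43·8 ≡ 1 mod 49). So every y has a preimage.
Therefore T is surjective.
Since T is surjective, we compute T⁻¹(14): solve 43x + 35 ≡ 14 (mod 49), i.e. 43x ≡ 28 (mod 49).
Multiplying by 43⁻¹ = 8 gives x ≡ 8·28 = 224 = 4·49 + 28 ≡ 28 (mod 49).
Check: T(28) = 43·28 + 35 = 1239 = 25·49 + 14 ≡ 14 (mod 49).

28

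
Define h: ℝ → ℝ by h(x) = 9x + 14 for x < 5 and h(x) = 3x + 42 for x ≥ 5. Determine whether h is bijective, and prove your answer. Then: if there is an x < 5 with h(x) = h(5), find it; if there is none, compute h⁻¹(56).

43/9

Both pieces are strictly increasing (slopes 9 and 3), so each is injective on its own interval.
The left piece maps (−∞, 5) onto (−∞, 59); the right piece maps [5, ∞) onto [57, ∞).
These images overlap. In particular h(5) = 57 (right piece), and solving 9x + 14 = 57 on the left piece gives x = 43/9 < 5.
So h(43/9) = h(5) with 43/9 ≠ 5, and h is not injective, hence not bijective. This x = 43/9 is the requested value below 5.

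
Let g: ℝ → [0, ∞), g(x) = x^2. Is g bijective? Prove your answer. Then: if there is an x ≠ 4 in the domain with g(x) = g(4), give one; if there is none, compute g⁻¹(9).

g(4) = 16 = (−4)^2 = g(−4) (since 2 is even), with 4 ≠ −4. So g is not injective, hence not bijective.
For the follow-up, such an x exists: taking x = −4 ∈ ℝ gives g(−4) = 16 = g(4) with −4 ≠ 4.

-4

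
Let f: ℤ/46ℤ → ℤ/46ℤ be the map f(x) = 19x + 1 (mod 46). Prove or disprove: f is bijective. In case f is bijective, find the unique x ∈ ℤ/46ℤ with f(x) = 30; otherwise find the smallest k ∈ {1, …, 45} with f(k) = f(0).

If f(u) = f(v), then 19u ≡ 19v (mod 46). Because gcd(19, 46) = 1, we may cancel 19 to get u ≡ v (mod 46).
We now compute 19⁻¹ mod 46 explicitly. Euclid's algorithm: 46 = 2·19 + 8, 19 = 2·8 + 3, 8 = 2·3 + 2, 3 = 1·2 + 1; back-substituting gives 1 = 17·19 − 7·46, so 19⁻¹ ≡ 17 (mod 46).
Then y ↦ 17(y − 1) is a two-sided inverse to f, so every y ∈ ℤ/46ℤ has a preimage.
Therefore f is bijective.
Since f is bijective, we find f⁻¹(30): we need 19x ≡ 30 − 1 ≡ 29 (mod 46). Using 19⁻¹ = 17: x ≡ 17·29 = 493 = 10·46 + 33, so x = 33.
Check: f(33) = 19·33 + 1 = 628 = 13·46 + 30 ≡ 30 (mod 46).

33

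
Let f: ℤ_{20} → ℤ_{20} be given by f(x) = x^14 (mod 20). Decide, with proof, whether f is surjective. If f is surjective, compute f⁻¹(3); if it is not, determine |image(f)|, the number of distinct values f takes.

6

f(4): Repeated squaring mod 20: 4^1 ≡ 4, 4^2 ≡ 4² = 16, 4^4 ≡ 16² = 256 ≡ 16, 4^8 ≡ 16² = 256 ≡ 16. Since 14 = 8 + 4 + 2, 4^14 ≡ 16·16·16: 16·16 = 256 ≡ 16, then 16·16 = 256 ≡ 16. So 4^14 ≡ 16 (mod 20).
f(6): Repeated squaring mod 20: 6^1 ≡ 6, 6^2 ≡ 6² = 36 ≡ 16, 6^4 ≡ 16² = 256 ≡ 16, 6^8 ≡ 16² = 256 ≡ 16. Since 14 = 8 + 4 + 2, 6^14 ≡ 16·16·16: 16·16 = 256 ≡ 16, then 16·16 = 256 ≡ 16. So 6^14 ≡ 16 (mod 20).
So f(4) = f(6) = 16 while 4 ≠ 6, so f is not injective.
A non-injective map from the 20-element set ℤ_{20} to itself takes at most 19 distinct values, so it cannot be surjective. Therefore f is not surjective.
Since f is not surjective, we determine |image(f)|. Computing x^14 mod 20 for each x (by repeated squaring, reducing mod 20 at every step), the values f(0), f(1), …, f(19) are: 0, 1, 4, 9, 16, 5, 16, 9, 4, 1, 0, 1, 4, 9, 16, 5, 16, 9, 4, 1.
The distinct values are {0, 1, 4, 5, 9, 16}; there are 6 of them.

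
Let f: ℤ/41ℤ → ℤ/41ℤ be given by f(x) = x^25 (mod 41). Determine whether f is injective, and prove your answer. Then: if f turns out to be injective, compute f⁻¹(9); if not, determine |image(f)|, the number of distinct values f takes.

f(3): Repeated squaring mod 41: 3^1 ≡ 3, 3^2 ≡ 3² = 9, 3^4 ≡ 9² = 81 ≡ 40, 3^8 ≡ 40² = 1600 ≡ 1, 3^16 ≡ 1² = 1. Since 25 = 16 + 8 + 1, 3^25 ≡ 1·1·3: 1·1 = 1, then 1·3 = 3. So 3^25 ≡ 3 (mod 41).
f(7): Repeated squaring mod 41: 7^1 ≡ 7, 7^2 ≡ 7² = 49 ≡ 8, 7^4 ≡ 8² = 64 ≡ 23, 7^8 ≡ 23² = 529 ≡ 37, 7^16 ≡ 37² = 1369 ≡ 16. Since 25 = 16 + 8 + 1, 7^25 ≡ 16·37·7: 16·37 = 592 ≡ 18, then 18·7 = 126 ≡ 3. So 7^25 ≡ 3 (mod 41).
So f(3) = f(7) = 3 while 3 ≠ 7, hence f is not injective.
Since f is not injective, we determine |image(f)|. Computing x^25 mod 41 for each x (by repeated squaring, reducing mod 41 at every step), the values f(0), f(1), …, f(40) are: 0, 1, 32, 3, 40, 9, 14, 3, 9, 9, 1, 38, 38, 3, 14, 27, 1, 14, 1, 14, 32, 9, 27, 40, 27, 40, 14, 27, 38, 3, 3, 40, 32, 32, 38, 27, 32, 1, 38, 9, 40.
The distinct values are {0, 1, 3, 9, 14, 27, 32, 38, 40}; there are 9 of them.

9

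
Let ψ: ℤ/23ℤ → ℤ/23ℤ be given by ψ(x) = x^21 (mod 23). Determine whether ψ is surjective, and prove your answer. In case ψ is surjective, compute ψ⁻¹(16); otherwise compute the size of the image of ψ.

Since 23 is prime, the nonzero elements of ℤ/23ℤ form a cyclic group of order 22.
As gcd(21, 22) = 1, raising to the 21st power is a bijection on this group: if x_1^21 ≡ x_2^21 then (x_1x_2^{−1})^21 = 1, and the only element of order dividing gcd(21, 22) = 1 is 1, so x_1 = x_2.
With ψ(0) = 0 this makes ψ injective on all of ℤ/23ℤ, hence bijective (finite equal-size domain and codomain). In particular ψ is surjective.
Since ψ is surjective, we find the preimage of 16. The inverse of x ↦ x^21 on (ℤ/23ℤ)^× is x ↦ x^21, because 21·21 = 441 = 20·22 + 1 ≡ 1 (mod 22) and x^{22} = 1 for x ≠ 0 (Fermat). So ψ⁻¹(16) = 16^21 mod 23.
Repeated squaring mod 23: 16^1 ≡ 16, 16^2 ≡ 16² = 256 ≡ 3, 16^4 ≡ 3² = 9, 16^8 ≡ 9² = 81 ≡ 12, 16^16 ≡ 12² = 144 ≡ 6. Since 21 = 16 + 4 + 1, 16^21 ≡ 6·9·16: 6·9 = 54 ≡ 8, then 8·16 = 128 ≡ 13. So 16^21 ≡ 13 (mod 23).
Hence ψ⁻¹(16) = 13.

13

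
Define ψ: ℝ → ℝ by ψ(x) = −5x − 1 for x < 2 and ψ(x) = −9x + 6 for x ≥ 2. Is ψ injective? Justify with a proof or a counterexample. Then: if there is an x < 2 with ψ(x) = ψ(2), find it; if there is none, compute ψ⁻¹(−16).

22/9

Both pieces are strictly decreasing (slopes −5 and −9), so each is injective on its own interval.
The left piece maps (−∞, 2) onto (−11, ∞); the right piece maps [2, ∞) onto (−∞, −12].
These images are disjoint, so no value is attained by both pieces. Hence ψ is injective.
Because the two images are disjoint, no x < 2 has ψ(x) = ψ(2), so we compute ψ⁻¹(−16): −16 lies in (−∞, −12], so solve −9x + 6 = −16: x = (−16 − 6)/(−9) = 22/9.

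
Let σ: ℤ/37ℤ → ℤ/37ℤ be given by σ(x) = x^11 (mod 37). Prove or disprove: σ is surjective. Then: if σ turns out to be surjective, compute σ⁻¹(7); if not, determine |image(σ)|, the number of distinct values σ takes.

9

Since 37 is prime, the nonzero elements of ℤ/37ℤ form a cyclic group of order 36.
As gcd(11, 36) = 1, raising to the 11th power is a bijection on this group: if x_1^11 ≡ x_2^11 then (x_1x_2^{−1})^11 = 1, and the only element of order dividing gcd(11, 36) = 1 is 1, so x_1 = x_2.
With σ(0) = 0 this makes σ injective on all of ℤ/37ℤ, hence bijective (finite equal-size domain and codomain). In particular σ is surjective.
Since σ is surjective, we find the preimage of 7. The inverse of x ↦ x^11 on (ℤ/37ℤ)^× is x ↦ x^23, because 11·23 = 253 = 7·36 + 1 ≡ 1 (mod 36) and x^{36} = 1 for x ≠ 0 (Fermat). So σ⁻¹(7) = 7^23 mod 37.
Repeated squaring mod 37: 7^1 ≡ 7, 7^2 ≡ 7² = 49 ≡ 12, 7^4 ≡ 12² = 144 ≡ 33, 7^8 ≡ 33² = 1089 ≡ 16, 7^16 ≡ 16² = 256 ≡ 34. Since 23 = 16 + 4 + 2 + 1, 7^23 ≡ 34·33·12·7: 34·33 = 1122 ≡ 12, then 12·12 = 144 ≡ 33, then 33·7 = 231 ≡ 9. So 7^23 ≡ 9 (mod 37).
Hence σ⁻¹(7) = 9.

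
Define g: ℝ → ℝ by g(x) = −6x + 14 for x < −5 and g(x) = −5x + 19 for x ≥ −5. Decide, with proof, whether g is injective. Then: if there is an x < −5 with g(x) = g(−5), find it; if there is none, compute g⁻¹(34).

Both pieces are strictly decreasing (slopes −6 and −5), so each is injective on its own interval.
The left piece maps (−∞, −5) onto (44, ∞); the right piece maps [−5, ∞) onto (−∞, 44].
These images are disjoint, so no value is attained by both pieces. Hence g is injective.
Because the two images are disjoint, no x < −5 has g(x) = g(−5), so we compute g⁻¹(34): 34 lies in (−∞, 44], so solve −5x + 19 = 34: x = (34 − 19)/(−5) = −3.

-3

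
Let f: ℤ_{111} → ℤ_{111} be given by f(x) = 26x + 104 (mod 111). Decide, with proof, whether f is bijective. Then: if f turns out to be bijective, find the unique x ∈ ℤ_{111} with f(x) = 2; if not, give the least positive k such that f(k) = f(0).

90

If f(x_1) = f(x_2), then 26x_1 ≡ 26x_2 (mod 111). Because gcd(26, 111) = 1, we may cancel 26 to get x_1 ≡ x_2 (mod 111).
We now compute 26⁻¹ mod 111 explicitly. Euclid's algorithm: 111 = 4·26 + 7, 26 = 3·7 + 5, 7 = 1·5 + 2, 5 = 2·2 + 1; back-substituting gives 1 = 47·26 − 11·111, so 26⁻¹ ≡ 47 (mod 111).
Then y ↦ 47(y − 104) is a two-sided inverse to f, so every y ∈ ℤ_{111} has a preimage.
Therefore f is bijective.
Since f is bijective, we compute f⁻¹(2): solve 26x + 104 ≡ 2 (mod 111), i.e. 26x ≡ 9 (mod 111).
Multiplying by 26⁻¹ = 47 gives x ≡ 47·9 = 423 = 3·111 + 90 ≡ 90 (mod 111).
Check: f(90) = 26·90 + 104 = 2444 = 22·111 + 2 ≡ 2 (mod 111).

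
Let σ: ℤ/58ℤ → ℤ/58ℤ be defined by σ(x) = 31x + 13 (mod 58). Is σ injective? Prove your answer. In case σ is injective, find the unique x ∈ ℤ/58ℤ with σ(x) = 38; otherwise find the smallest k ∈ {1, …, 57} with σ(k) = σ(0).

If σ(x_1) = σ(x_2), then 31x_1 ≡ 31x_2 (mod 58). Because gcd(31, 58) = 1, we may cancel 31 to get x_1 ≡ x_2 (mod 58).
Hence σ is injective.
We now compute 31⁻¹ mod 58 explicitly. Euclid's algorithm: 58 = 1·31 + 27, 31 = 1·27 + 4, 27 = 6·4 + 3, 4 = 1·3 + 1; back-substituting gives 1 = 15·31 − 8·58, so 31⁻¹ ≡ 15 (mod 58).
Since σ is injective, we compute σ⁻¹(38): solve 31x + 13 ≡ 38 (mod 58), i.e. 31x ≡ 25 (mod 58).
Multiplying by 31⁻¹ = 15 gives x ≡ 15·25 = 375 = 6·58 + 27 ≡ 27 (mod 58).
Check: σ(27) = 31·27 + 13 = 850 = 14·58 + 38 ≡ 38 (mod 58).

27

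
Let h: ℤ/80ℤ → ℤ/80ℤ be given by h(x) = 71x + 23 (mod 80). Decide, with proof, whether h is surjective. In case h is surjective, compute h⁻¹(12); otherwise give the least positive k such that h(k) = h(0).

Since gcd(71, 80) = 1, 71 is invertible modulo 80. Euclid's algorithm: 80 = 1·71 + 9, 71 = 7·9 + 8, 9 = 1·8 + 1; back-substituting gives 1 = 71·71 − 63·80, so 71⁻¹ ≡ 71 (mod 80).
Then y ↦ 71(y − 23) is a two-sided inverse to h, so every y ∈ ℤ/80ℤ has a preimage.
So h is surjective.
Since h is surjective, we compute h⁻¹(12): solve 71x + 23 ≡ 12 (mod 80), i.e. 71x ≡ 69 (mod 80).
Multiplying by 71⁻¹ = 71 gives x ≡ 71·69 = 4899 = 61·80 + 19 ≡ 19 (mod 80).
Check: h(19) = 71·19 + 23 = 1372 = 17·80 + 12 ≡ 12 (mod 80).

19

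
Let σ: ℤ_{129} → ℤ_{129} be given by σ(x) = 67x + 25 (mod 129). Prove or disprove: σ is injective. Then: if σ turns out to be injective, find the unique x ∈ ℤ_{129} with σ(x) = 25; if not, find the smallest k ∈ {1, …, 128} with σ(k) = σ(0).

If σ(u) = σ(v), then 67u ≡ 67v (mod 129). Because gcd(67, 129) = 1, we may cancel 67 to get u ≡ v (mod 129).
Hence σ is injective.
We now compute 67⁻¹ mod 129 explicitly. Euclid's algorithm: 129 = 1·67 + 62, 67 = 1·62 + 5, 62 = 12·5 + 2, 5 = 2·2 + 1; back-substituting gives 1 = 52·67 − 27·129, so 67⁻¹ ≡ 52 (mod 129).
Since σ is injective, we compute σ⁻¹(25): solve 67x + 25 ≡ 25 (mod 129), i.e. 67x ≡ 0 (mod 129).
Multiplying by 67⁻¹ = 52 gives x ≡ 52·0 = 0 ≡ 0 (mod 129).
Check: σ(0) = 67·0 + 25 = 25 ≡ 25 (mod 129).

0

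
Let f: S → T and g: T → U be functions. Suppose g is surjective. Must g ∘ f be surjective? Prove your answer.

not surjective

No. Take S = {0}, T = U = {0, 1, 2, 3, 4}, f(0) = 0, and g = identity (surjective).
Then (g ∘ f)(0) = 0, and 4 ∈ U has no preimage under g ∘ f, so g ∘ f is not surjective.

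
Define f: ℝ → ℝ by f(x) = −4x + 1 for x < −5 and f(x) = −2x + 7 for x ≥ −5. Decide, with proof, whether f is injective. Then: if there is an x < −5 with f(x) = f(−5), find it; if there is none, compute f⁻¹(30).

-29/4

Both pieces are strictly decreasing (slopes −4 and −2), so each is injective on its own interval.
The left piece maps (−∞, −5) onto (21, ∞); the right piece maps [−5, ∞) onto (−∞, 17].
These images are disjoint, so no value is attained by both pieces. Thus f is injective.
Because the two images are disjoint, no x < −5 has f(x) = f(−5), so we compute f⁻¹(30): 30 lies in (21, ∞), so solve −4x + 1 = 30: x = (30 − 1)/(−4) = −29/4.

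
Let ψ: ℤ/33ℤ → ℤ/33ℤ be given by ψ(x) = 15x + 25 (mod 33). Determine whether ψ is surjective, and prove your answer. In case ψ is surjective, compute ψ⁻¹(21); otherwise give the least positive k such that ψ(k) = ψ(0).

Since gcd(15, 33) = 3, we have 15x ≡ 0 (mod 3) for all x, so ψ(x) ≡ 1 (mod 3).
But 0 ≢ 1 (mod 3), so 0 ∈ ℤ/33ℤ has no preimage. Therefore ψ is not surjective.
Since ψ is not surjective, we find the least positive k with ψ(k) = ψ(0): this means 15k ≡ 0 (mod 33), i.e. 33 ∣ 15k. Since gcd(15, 33) = 3, dividing through by 3 this holds exactly when 11 ∣ 5k, and as gcd(5, 11) = 1, exactly when 11 ∣ k.
The smallest positive such k is 11.

11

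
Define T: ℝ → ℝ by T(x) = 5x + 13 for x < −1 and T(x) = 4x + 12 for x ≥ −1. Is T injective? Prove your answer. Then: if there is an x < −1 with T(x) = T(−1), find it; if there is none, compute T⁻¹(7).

-6/5

Both pieces are strictly increasing (slopes 5 and 4), so each is injective on its own interval.
The left piece maps (−∞, −1) onto (−∞, 8); the right piece maps [−1, ∞) onto [8, ∞).
These images are disjoint, so no value is attained by both pieces. Therefore T is injective.
Because the two images are disjoint, no x < −1 has T(x) = T(−1), so we compute T⁻¹(7): 7 lies in (−∞, 8), so solve 5x + 13 = 7: x = (7 − 13)/5 = −6/5.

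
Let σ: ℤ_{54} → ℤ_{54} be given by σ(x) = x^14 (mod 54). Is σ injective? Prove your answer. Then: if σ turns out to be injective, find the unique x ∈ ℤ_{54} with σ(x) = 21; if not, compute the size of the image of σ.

20

σ(0) = 0^14 = 0.
σ(6): Repeated squaring mod 54: 6^1 ≡ 6, 6^2 ≡ 6² = 36, 6^4 ≡ 36² = 1296 ≡ 0, 6^8 ≡ 0² = 0. Since 14 = 8 + 4 + 2, 6^14 ≡ 0·0·36: 0·0 = 0, then 0·36 = 0. So 6^14 ≡ 0 (mod 54).
So σ(0) = σ(6) = 0 while 0 ≠ 6, therefore σ is not injective.
Since σ is not injective, we determine |image(σ)|. Computing x^14 mod 54 for each x (by repeated squaring, reducing mod 54 at every step), the values σ(0), σ(1), …, σ(53) are: 0, 1, 22, 27, 52, 7, 0, 13, 10, 27, 46, 31, 0, 43, 16, 27, 4, 19, 0, 37, 40, 27, 34, 25, 0, 49, 28, 27, 28, 49, 0, 25, 34, 27, 40, 37, 0, 19, 4, 27, 16, 43, 0, 31, 46, 27, 10, 13, 0, 7, 52, 27, 22, 1.
The distinct values are {0, 1, 4, 7, 10, 13, 16, 19, 22, 25, 27, 28, 31, 34, 37, 40, 43, 46, 49, 52}; there are 20 of them.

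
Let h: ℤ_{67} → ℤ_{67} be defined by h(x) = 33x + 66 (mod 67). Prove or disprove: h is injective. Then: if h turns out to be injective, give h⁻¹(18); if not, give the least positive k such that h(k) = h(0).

29

Suppose h(s) = h(t) in ℤ_{67}. Then 33s + 66 ≡ 33t + 66 (mod 67), thus 33(s − t) ≡ 0 (mod 67).
Since gcd(33, 67) = 1, 33 is invertible modulo 67, therefore s − t ≡ 0 (mod 67), i.e. s = t.
Hence h is injective.
We now compute 33⁻¹ mod 67 explicitly. Euclid's algorithm: 67 = 2·33 + 1; back-substituting gives 1 = 65·33 − 32·67, so 33⁻¹ ≡ 65 (mod 67).
Since h is injective, we compute h⁻¹(18): solve 33x + 66 ≡ 18 (mod 67), i.e. 33x ≡ 19 (mod 67).
Multiplying by 33⁻¹ = 65 gives x ≡ 65·19 = 1235 = 18·67 + 29 ≡ 29 (mod 67).
Check: h(29) = 33·29 + 66 = 1023 = 15·67 + 18 ≡ 18 (mod 67).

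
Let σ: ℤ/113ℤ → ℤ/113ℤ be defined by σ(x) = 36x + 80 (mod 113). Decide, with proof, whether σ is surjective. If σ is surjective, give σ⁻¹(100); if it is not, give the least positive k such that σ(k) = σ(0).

101

Since gcd(36, 113) = 1, 36 is invertible modulo 113. Euclid's algorithm: 113 = 3·36 + 5, 36 = 7·5 + 1; back-substituting gives 1 = 22·36 − 7·113, so 36⁻¹ ≡ 22 (mod 113).
Then y ↦ 22(y − 80) is a two-sided inverse to σ, so every y ∈ ℤ/113ℤ has a preimage.
So σ is surjective.
Since σ is surjective, we compute σ⁻¹(100): solve 36x + 80 ≡ 100 (mod 113), i.e. 36x ≡ 20 (mod 113).
Multiplying by 36⁻¹ = 22 gives x ≡ 22·20 = 440 = 3·113 + 101 ≡ 101 (mod 113).
Check: σ(101) = 36·101 + 80 = 3716 = 32·113 + 100 ≡ 100 (mod 113).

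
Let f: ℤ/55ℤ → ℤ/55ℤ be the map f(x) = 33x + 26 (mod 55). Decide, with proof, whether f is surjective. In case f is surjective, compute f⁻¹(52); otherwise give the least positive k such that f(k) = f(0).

Since gcd(33, 55) = 11, we have 33x ≡ 0 (mod 11) for all x, so f(x) ≡ 4 (mod 11).
But 0 ≢ 4 (mod 11), so 0 ∈ ℤ/55ℤ has no preimage. So f is not surjective.
Since f is not surjective, we find the least positive k with f(k) = f(0): this means 33k ≡ 0 (mod 55), i.e. 55 ∣ 33k. Since gcd(33, 55) = 11, dividing through by 11 this holds exactly when 5 ∣ 3k, and as gcd(3, 5) = 1, exactly when 5 ∣ k.
The smallest positive such k is 5.

5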